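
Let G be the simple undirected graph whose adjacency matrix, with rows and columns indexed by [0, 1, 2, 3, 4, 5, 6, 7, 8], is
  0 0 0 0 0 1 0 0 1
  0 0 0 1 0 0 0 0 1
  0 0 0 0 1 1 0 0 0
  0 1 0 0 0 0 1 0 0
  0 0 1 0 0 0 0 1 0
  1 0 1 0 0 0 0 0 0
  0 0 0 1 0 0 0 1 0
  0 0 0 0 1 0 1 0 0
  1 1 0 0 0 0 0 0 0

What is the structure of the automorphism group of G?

D_9

Every vertex has degree 2 and the graph is connected, so G is the 9-cycle C_9. The automorphisms of the 9-cycle are exactly the symmetries of a regular 9-gon: the dihedral group D_9, |D_9| = 18.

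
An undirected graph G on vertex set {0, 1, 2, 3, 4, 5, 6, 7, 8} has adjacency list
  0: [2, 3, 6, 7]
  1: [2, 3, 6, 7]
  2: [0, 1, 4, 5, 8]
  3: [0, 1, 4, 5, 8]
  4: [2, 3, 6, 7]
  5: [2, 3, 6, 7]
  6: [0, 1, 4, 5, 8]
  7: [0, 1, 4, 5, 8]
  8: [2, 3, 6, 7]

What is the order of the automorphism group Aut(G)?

2880

The vertices split by degree into {2, 3, 6, 7} (degree 5) and {0, 1, 4, 5, 8} (degree 4); every edge runs between the two parts, so G is the complete bipartite graph K_{4,5}. Automorphisms preserve the bipartition setwise (since the parts differ in size) and act as S_4 × S_5 within it; |Aut| = 2880.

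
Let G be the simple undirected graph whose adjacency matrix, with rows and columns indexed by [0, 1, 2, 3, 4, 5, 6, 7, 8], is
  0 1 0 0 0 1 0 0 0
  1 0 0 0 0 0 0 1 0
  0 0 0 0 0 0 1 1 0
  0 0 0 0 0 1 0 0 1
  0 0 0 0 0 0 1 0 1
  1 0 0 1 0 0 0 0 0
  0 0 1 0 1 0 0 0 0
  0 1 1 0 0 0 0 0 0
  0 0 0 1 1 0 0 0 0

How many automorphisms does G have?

Every vertex has degree 2 and the graph is connected, so G is the 9-cycle C_9. The automorphisms of the 9-cycle are exactly the symmetries of a regular 9-gon: the dihedral group D_9, |D_9| = 18.

18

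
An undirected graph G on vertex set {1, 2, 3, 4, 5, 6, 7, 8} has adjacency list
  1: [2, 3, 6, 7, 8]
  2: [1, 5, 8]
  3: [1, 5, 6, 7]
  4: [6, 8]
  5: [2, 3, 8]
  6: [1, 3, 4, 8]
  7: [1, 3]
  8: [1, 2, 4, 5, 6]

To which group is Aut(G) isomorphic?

1

The degree sequence is [5, 3, 4, 2, 3, 4, 2, 5]. Checking the degree-preserving permutations of the vertex set shows that none except the identity preserves every edge, so Aut(G) is trivial.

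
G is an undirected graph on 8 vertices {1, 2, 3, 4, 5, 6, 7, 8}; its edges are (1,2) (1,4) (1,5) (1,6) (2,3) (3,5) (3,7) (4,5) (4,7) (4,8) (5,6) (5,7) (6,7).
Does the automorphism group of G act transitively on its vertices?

Vertex 2 is the only vertex of degree 2, so every automorphism fixes it; G is not vertex-transitive.

No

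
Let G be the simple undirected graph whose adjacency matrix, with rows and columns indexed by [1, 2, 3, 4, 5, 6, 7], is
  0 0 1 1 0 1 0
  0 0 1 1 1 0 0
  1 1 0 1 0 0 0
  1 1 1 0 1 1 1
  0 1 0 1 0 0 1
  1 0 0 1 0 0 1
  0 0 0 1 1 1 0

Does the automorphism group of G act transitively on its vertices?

Vertex 4 is the only vertex of degree 6, so every automorphism fixes it; G is not vertex-transitive.

No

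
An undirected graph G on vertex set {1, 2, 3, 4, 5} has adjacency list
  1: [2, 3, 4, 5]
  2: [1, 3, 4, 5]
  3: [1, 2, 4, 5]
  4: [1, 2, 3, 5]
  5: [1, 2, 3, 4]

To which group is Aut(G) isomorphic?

Every vertex has degree 4, so G is the complete graph K_5. Every bijection on the vertex set is an automorphism of K_5; hence Aut(K_5) ≅ S_5, order 120.

the symmetric group on 5 letters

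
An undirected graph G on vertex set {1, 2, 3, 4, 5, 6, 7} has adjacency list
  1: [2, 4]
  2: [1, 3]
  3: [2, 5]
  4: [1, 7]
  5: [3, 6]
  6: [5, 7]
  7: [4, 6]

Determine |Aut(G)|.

Every vertex has degree 2 and the graph is connected, so G is the 7-cycle C_7. The automorphisms of the 7-cycle are exactly the symmetries of a regular 7-gon: the dihedral group D_7, |D_7| = 14.

14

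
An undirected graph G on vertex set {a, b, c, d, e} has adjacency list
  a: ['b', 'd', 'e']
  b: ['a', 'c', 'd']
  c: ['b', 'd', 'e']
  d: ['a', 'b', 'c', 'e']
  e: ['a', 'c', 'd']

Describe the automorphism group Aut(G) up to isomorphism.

the dihedral group of order 8

Vertex d is the unique vertex of degree 4; the remaining 4 vertices each have degree 3 and induce a cycle, so G is the wheel on 5 vertices with hub d. Every automorphism fixes the hub and acts on the rim 4-cycle, so Aut(G) ≅ Aut(C_4) = D_4 of order 8.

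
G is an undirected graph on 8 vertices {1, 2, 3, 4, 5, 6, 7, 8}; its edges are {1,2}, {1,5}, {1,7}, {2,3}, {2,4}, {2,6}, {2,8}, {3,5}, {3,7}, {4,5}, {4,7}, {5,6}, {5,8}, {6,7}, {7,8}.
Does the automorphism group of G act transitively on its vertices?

Automorphisms preserve degree, but G has vertices of degree 3 and vertices of degree 5; no automorphism maps one to the other, so G is not vertex-transitive.

No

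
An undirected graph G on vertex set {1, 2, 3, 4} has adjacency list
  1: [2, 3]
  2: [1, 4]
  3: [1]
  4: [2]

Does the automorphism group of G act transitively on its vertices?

No

Automorphisms preserve degree, but G has vertices of degree 1 and vertices of degree 2; no automorphism maps one to the other, so G is not vertex-transitive.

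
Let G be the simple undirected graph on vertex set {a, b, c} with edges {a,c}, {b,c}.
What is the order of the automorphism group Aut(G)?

The degree sequence is [1, 1, 2]; the two degree-1 vertices a and b are the ends of a path, so G = P_3. The only nontrivial automorphism of a path is the end-to-end reflection, so Aut(G) ≅ Z_2.

2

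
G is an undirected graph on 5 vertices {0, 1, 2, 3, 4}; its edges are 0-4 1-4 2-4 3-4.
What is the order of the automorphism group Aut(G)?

24

Vertex 4 has degree 4 and every other vertex has degree 1, so G is the star K_{1,4} with centre 4. The 4 leaves are pairwise interchangeable while the centre is fixed, giving Aut(G) = S_4.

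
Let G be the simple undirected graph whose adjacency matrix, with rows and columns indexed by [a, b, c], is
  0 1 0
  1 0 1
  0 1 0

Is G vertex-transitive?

Vertex b is the only vertex of degree 2, so every automorphism fixes it; G is not vertex-transitive.

No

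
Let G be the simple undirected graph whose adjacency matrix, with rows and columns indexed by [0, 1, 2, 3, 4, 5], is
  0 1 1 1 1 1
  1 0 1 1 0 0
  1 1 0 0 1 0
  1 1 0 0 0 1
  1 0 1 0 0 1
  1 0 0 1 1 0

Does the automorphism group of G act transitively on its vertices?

No

Vertex 0 is the only vertex of degree 5, so every automorphism fixes it; G is not vertex-transitive.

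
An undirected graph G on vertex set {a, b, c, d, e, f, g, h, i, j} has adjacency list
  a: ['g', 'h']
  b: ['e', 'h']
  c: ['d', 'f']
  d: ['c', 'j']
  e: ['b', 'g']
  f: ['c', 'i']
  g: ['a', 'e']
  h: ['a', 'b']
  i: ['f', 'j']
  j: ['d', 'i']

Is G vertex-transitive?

Yes

G has two connected components, {a, b, e, g, h} and {c, d, f, i, j}; each is 2-regular, so G = C_5 ⊔ C_5. With two isomorphic components, Aut(G) = Aut(C_5) ≀ S_2 = (D_5 × D_5) ⋊ Z_2: permute each cycle by D_5, then optionally swap the two cycles. Order 2·(2·5)² = 200. Under this action every vertex can be carried to every other, so G is vertex-transitive.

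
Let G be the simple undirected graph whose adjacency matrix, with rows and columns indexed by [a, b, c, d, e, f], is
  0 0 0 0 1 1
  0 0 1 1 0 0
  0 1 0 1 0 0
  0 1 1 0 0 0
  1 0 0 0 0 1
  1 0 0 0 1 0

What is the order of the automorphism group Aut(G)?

72

G has two connected components, {b, c, d} and {a, e, f}; each is 2-regular, so G = C_3 ⊔ C_3. With two isomorphic components, Aut(G) = Aut(C_3) ≀ S_2 = (D_3 × D_3) ⋊ Z_2: permute each cycle by D_3, then optionally swap the two cycles. Order 2·(2·3)² = 72.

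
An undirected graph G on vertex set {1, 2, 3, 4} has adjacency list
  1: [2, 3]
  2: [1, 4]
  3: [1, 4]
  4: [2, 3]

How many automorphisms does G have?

8

G is 2-regular and bipartite on 2^2 = 4 vertices with girth 4; it is the hypercube graph Q_2. Aut(Q_2) consists of the signed permutations of the 2 coordinate axes: 2! permutations times 2^2 sign flips, so |Aut| = 2^2·2! = 8.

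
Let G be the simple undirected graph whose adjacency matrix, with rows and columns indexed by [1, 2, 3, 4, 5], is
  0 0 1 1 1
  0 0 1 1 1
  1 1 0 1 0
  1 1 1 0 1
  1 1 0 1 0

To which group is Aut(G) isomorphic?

Vertex 4 is the unique vertex of degree 4; the remaining 4 vertices each have degree 3 and induce a cycle, so G is the wheel on 5 vertices with hub 4. With the hub fixed, the remaining symmetry is that of the rim cycle C_4, giving the dihedral group D_4.

the dihedral group of order 8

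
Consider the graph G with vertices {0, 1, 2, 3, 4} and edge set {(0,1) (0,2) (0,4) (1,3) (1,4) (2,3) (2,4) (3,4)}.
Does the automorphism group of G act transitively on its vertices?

No

Vertex 4 is the only vertex of degree 4, so every automorphism fixes it; G is not vertex-transitive.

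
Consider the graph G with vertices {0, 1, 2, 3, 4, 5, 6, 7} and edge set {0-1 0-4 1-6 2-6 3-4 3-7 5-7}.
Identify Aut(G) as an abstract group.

The degree sequence is [2, 2, 1, 2, 2, 1, 2, 2]; the two degree-1 vertices 2 and 5 are the ends of a path, so G = P_8. A path has exactly one nontrivial symmetry — reversal — giving Aut(G) of order 2.

C_2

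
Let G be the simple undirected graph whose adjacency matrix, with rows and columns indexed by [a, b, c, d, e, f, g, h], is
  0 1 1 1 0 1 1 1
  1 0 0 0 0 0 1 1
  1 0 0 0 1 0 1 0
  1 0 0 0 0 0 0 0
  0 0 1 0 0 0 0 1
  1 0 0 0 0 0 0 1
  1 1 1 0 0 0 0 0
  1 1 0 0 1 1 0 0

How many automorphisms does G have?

1

Degrees alone do not determine every vertex (e.g. b and c both have degree 3), but their neighbour-degree multisets differ: N(b) has degrees [3, 4, 6] while N(c) has degrees [2, 3, 6]. Repeating this refinement separates all vertices, so the only automorphism is the identity.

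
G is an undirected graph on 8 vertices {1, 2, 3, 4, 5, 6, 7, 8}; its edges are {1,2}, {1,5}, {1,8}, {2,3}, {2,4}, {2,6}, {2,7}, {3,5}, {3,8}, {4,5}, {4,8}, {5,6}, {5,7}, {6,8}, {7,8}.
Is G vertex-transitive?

Automorphisms preserve degree, but G has vertices of degree 3 and vertices of degree 5; no automorphism maps one to the other, so G is not vertex-transitive.

No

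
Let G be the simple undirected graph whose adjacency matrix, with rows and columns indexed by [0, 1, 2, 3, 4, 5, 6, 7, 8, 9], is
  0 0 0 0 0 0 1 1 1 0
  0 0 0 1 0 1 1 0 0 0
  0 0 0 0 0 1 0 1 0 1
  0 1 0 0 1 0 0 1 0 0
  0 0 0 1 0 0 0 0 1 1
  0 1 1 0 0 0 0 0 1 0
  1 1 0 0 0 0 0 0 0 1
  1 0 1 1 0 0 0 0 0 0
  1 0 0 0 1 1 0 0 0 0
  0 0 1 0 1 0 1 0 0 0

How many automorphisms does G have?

120

G is 3-regular on 10 vertices with no triangles and no 4-cycles (girth 5): this is the Petersen graph. Viewing the Petersen graph as the Kneser graph K(5,2) — vertices are 2-subsets of {1,…,5}, edges join disjoint pairs — its automorphisms are exactly the permutations of the 5-element set, so Aut ≅ S_5 of order 120.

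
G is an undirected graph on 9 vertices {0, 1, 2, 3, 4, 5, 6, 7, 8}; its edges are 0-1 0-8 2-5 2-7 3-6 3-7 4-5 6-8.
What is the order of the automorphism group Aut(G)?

The degree sequence is [2, 1, 2, 2, 1, 2, 2, 2, 2]; the two degree-1 vertices 1 and 4 are the ends of a path, so G = P_9. A path has exactly one nontrivial symmetry — reversal — giving Aut(G) of order 2.

2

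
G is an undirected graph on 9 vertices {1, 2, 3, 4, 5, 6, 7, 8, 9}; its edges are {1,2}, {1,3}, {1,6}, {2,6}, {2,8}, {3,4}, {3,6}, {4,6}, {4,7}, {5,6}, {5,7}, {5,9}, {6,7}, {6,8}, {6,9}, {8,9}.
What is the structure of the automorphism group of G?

the dihedral group of order 16

Vertex 6 is the unique vertex of degree 8; the remaining 8 vertices each have degree 3 and induce a cycle, so G is the wheel on 9 vertices with hub 6. Every automorphism fixes the hub and acts on the rim 8-cycle, so Aut(G) ≅ Aut(C_8) = D_8 of order 16.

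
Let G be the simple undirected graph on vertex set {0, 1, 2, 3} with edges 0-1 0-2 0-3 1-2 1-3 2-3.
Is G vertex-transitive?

Yes

Every vertex has degree 3, so G is the complete graph K_4. Any permutation of the 4 vertices preserves K_4, so Aut(K_4) = S_4 of order 4! = 24. Under this action every vertex can be carried to every other, so G is vertex-transitive.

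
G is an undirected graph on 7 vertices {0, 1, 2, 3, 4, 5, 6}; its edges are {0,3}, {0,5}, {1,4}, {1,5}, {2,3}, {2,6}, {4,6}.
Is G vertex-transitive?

Yes

G is 2-regular and connected on 7 vertices, i.e. the cycle C_7. C_7 has 7 rotations and 7 reflections, so Aut(C_7) ≅ D_7 of order 14. This group acts transitively on the 7 vertices.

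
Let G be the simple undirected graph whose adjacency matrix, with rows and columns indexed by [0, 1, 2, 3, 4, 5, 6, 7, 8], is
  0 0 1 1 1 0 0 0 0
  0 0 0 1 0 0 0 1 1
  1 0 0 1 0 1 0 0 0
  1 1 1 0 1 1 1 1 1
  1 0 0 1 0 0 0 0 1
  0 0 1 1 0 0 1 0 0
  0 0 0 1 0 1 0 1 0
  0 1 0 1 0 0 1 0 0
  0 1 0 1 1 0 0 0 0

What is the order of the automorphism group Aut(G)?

Vertex 3 is the unique vertex of degree 8; the remaining 8 vertices each have degree 3 and induce a cycle, so G is the wheel on 9 vertices with hub 3. With the hub fixed, the remaining symmetry is that of the rim cycle C_8, giving the dihedral group D_8.

16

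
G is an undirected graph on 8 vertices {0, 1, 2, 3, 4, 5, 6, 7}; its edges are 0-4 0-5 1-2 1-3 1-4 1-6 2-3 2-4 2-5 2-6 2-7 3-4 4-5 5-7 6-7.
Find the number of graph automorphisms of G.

The degree sequence is [2, 4, 6, 3, 5, 4, 3, 3]. Checking the degree-preserving permutations of the vertex set shows that none except the identity preserves every edge, so Aut(G) is trivial.

1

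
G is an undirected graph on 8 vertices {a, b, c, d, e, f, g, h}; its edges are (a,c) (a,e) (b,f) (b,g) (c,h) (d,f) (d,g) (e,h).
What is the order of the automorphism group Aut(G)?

128

G has two connected components, {b, d, f, g} and {a, c, e, h}; each is 2-regular, so G = C_4 ⊔ C_4. Aut of a disjoint union of two copies of C_4 is the wreath product D_4 ≀ Z_2, of order 2·8² = 128.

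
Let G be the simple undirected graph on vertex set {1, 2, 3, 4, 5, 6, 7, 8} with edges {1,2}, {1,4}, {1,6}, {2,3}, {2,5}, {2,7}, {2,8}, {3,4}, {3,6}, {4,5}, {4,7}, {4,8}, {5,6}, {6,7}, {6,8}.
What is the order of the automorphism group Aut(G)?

The vertices split by degree into {2, 4, 6} (degree 5) and {1, 3, 5, 7, 8} (degree 3); every edge runs between the two parts, so G is the complete bipartite graph K_{3,5}. Automorphisms preserve the bipartition setwise (since the parts differ in size) and act as S_3 × S_5 within it; |Aut| = 720.

720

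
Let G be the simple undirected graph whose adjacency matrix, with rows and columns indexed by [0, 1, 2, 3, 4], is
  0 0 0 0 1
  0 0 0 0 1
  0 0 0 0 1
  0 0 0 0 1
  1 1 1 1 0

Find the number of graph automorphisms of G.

Vertex 4 has degree 4 and every other vertex has degree 1, so G is the star K_{1,4} with centre 4. The 4 leaves are pairwise interchangeable while the centre is fixed, giving Aut(G) = S_4.

24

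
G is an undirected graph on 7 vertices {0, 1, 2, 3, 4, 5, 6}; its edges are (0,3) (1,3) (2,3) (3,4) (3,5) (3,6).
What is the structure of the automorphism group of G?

Vertex 3 has degree 6 and every other vertex has degree 1, so G is the star K_{1,6} with centre 3. The 6 leaves are pairwise interchangeable while the centre is fixed, giving Aut(G) = S_6.

the symmetric group on 6 letters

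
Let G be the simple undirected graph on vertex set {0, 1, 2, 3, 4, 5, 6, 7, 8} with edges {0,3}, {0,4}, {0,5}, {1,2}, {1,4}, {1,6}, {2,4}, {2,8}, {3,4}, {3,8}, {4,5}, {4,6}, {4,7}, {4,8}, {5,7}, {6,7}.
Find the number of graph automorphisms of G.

16

Vertex 4 is the unique vertex of degree 8; the remaining 8 vertices each have degree 3 and induce a cycle, so G is the wheel on 9 vertices with hub 4. With the hub fixed, the remaining symmetry is that of the rim cycle C_8, giving the dihedral group D_8.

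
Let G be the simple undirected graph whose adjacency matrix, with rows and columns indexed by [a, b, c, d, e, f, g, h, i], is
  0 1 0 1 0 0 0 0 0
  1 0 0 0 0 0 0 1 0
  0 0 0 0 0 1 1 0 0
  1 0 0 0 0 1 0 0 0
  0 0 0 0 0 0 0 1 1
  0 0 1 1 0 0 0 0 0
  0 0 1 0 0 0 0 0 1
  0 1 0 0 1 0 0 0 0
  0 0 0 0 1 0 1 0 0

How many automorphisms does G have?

G is 2-regular and connected on 9 vertices, i.e. the cycle C_9. The automorphisms of the 9-cycle are exactly the symmetries of a regular 9-gon: the dihedral group D_9, |D_9| = 18.

18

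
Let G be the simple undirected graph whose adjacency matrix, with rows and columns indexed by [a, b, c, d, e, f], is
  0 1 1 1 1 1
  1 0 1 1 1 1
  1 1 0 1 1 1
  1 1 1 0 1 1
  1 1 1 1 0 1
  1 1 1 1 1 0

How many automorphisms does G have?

All 6 vertices are pairwise adjacent: G = K_6. Any permutation of the 6 vertices preserves K_6, so Aut(K_6) = S_6 of order 6! = 720.

720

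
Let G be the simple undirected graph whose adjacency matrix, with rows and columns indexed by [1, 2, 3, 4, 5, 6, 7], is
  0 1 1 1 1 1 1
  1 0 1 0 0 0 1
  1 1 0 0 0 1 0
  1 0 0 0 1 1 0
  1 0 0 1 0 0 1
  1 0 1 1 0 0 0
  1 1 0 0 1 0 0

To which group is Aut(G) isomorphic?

Vertex 1 is the unique vertex of degree 6; the remaining 6 vertices each have degree 3 and induce a cycle, so G is the wheel on 7 vertices with hub 1. Every automorphism fixes the hub and acts on the rim 6-cycle, so Aut(G) ≅ Aut(C_6) = D_6 of order 12.

the dihedral group of order 12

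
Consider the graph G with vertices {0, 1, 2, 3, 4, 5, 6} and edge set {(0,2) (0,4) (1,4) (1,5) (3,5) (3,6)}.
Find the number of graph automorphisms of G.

2

The degree sequence is [2, 2, 1, 2, 2, 2, 1]; the two degree-1 vertices 2 and 6 are the ends of a path, so G = P_7. A path has exactly one nontrivial symmetry — reversal — giving Aut(G) of order 2.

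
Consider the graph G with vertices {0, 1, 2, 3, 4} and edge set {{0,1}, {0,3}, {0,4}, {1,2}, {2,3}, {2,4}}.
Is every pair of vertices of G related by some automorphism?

Automorphisms preserve degree, but G has vertices of degree 2 and vertices of degree 3; no automorphism maps one to the other, so G is not vertex-transitive.

No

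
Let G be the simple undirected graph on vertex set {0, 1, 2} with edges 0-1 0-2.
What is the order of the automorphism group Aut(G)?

The degree sequence is [2, 1, 1]; the two degree-1 vertices 1 and 2 are the ends of a path, so G = P_3. A path has exactly one nontrivial symmetry — reversal — giving Aut(G) of order 2.

2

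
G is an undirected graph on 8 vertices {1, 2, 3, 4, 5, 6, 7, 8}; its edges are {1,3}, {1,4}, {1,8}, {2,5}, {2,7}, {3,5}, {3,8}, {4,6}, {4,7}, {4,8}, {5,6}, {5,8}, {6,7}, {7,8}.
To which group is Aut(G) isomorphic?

the trivial group

The degree sequence is [3, 2, 3, 4, 4, 3, 4, 5]. Checking the degree-preserving permutations of the vertex set shows that none except the identity preserves every edge, so Aut(G) is trivial.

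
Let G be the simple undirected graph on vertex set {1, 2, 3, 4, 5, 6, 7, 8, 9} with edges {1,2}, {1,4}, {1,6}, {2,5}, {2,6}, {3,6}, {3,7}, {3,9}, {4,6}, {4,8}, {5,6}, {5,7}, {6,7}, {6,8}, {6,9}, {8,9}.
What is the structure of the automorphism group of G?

Vertex 6 is the unique vertex of degree 8; the remaining 8 vertices each have degree 3 and induce a cycle, so G is the wheel on 9 vertices with hub 6. With the hub fixed, the remaining symmetry is that of the rim cycle C_8, giving the dihedral group D_8.

D_8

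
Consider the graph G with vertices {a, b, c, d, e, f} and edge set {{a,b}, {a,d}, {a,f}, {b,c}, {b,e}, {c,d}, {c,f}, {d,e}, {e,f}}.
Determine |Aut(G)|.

G is 3-regular and bipartite with parts {a, c, e} and {b, d, f} (each part is independent and every cross-pair is an edge), so G = K_{3,3}. Each part can be permuted independently (S_3 × S_3) and the two equal-size parts can also be swapped, giving (S_3 × S_3) ⋊ Z_2 of order 2·(3!)² = 72.

72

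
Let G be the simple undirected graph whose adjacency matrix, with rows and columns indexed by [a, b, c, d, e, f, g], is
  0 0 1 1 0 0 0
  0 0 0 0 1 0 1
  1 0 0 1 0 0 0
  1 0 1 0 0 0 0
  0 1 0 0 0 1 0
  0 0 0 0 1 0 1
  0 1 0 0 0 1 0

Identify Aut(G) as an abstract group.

G has two connected components, {b, e, f, g} and {a, c, d}; each is 2-regular, so G = C_4 ⊔ C_3. The components are non-isomorphic (different sizes), so Aut(G) = Aut(C_4) × Aut(C_3) = D_4 × D_3 of order 8·6 = 48.

D_4 × D_3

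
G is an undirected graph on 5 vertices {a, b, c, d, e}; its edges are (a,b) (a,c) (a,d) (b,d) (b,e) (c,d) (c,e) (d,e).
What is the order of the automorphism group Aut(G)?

8

Vertex d is the unique vertex of degree 4; the remaining 4 vertices each have degree 3 and induce a cycle, so G is the wheel on 5 vertices with hub d. With the hub fixed, the remaining symmetry is that of the rim cycle C_4, giving the dihedral group D_4.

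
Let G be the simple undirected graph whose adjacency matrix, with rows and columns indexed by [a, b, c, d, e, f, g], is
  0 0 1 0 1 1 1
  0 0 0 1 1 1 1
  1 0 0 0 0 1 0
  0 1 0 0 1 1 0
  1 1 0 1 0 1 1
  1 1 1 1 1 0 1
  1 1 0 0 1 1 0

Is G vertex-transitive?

Vertex c is the only vertex of degree 2, so every automorphism fixes it; G is not vertex-transitive.

No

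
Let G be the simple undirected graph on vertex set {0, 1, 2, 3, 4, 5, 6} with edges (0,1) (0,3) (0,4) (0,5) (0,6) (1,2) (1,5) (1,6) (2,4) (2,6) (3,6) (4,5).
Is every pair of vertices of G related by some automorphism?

No

Vertex 0 is the only vertex of degree 5, so every automorphism fixes it; G is not vertex-transitive.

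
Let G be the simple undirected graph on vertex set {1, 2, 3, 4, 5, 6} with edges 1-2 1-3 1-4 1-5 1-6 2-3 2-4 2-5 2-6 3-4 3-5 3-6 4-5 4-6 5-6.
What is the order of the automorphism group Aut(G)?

Every vertex has degree 5, so G is the complete graph K_6. Any permutation of the 6 vertices preserves K_6, so Aut(K_6) = S_6 of order 6! = 720.

720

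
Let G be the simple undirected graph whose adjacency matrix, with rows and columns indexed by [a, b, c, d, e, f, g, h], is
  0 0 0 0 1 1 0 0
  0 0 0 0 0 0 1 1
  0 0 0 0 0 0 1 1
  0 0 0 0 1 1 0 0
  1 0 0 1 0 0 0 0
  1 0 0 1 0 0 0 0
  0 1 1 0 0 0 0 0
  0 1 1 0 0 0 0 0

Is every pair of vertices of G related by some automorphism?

Yes

G has two connected components, {a, d, e, f} and {b, c, g, h}; each is 2-regular, so G = C_4 ⊔ C_4. Aut of a disjoint union of two copies of C_4 is the wreath product D_4 ≀ Z_2, of order 2·8² = 128. This group acts transitively on the 8 vertices.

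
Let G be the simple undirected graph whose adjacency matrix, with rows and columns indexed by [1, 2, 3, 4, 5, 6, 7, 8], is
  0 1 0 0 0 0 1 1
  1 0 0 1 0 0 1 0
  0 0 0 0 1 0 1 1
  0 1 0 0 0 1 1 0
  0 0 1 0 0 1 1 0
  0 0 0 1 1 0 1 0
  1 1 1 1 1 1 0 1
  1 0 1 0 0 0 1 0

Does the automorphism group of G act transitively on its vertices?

No

Vertex 7 is the only vertex of degree 7, so every automorphism fixes it; G is not vertex-transitive.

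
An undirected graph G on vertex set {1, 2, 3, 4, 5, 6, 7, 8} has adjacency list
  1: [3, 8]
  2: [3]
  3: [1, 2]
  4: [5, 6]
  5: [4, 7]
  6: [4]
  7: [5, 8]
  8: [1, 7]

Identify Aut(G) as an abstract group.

the cyclic group of order 2

The degree sequence is [2, 1, 2, 2, 2, 1, 2, 2]; the two degree-1 vertices 2 and 6 are the ends of a path, so G = P_8. The only nontrivial automorphism of a path is the end-to-end reflection, so Aut(G) ≅ Z_2.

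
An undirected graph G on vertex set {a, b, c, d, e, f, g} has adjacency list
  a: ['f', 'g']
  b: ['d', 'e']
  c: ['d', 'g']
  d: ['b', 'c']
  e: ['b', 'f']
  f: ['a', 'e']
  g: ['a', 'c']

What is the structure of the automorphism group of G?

the dihedral group of order 14

G is 2-regular and connected on 7 vertices, i.e. the cycle C_7. C_7 has 7 rotations and 7 reflections, so Aut(C_7) ≅ D_7 of order 14.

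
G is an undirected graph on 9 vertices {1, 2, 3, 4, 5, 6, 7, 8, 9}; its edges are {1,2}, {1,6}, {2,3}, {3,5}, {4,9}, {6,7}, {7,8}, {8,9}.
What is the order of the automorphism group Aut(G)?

The degree sequence is [2, 2, 2, 1, 1, 2, 2, 2, 2]; the two degree-1 vertices 4 and 5 are the ends of a path, so G = P_9. The only nontrivial automorphism of a path is the end-to-end reflection, so Aut(G) ≅ Z_2.

2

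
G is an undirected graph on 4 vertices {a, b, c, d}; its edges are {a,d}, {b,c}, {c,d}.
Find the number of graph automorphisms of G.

2

The degree sequence is [1, 1, 2, 2]; the two degree-1 vertices a and b are the ends of a path, so G = P_4. A path has exactly one nontrivial symmetry — reversal — giving Aut(G) of order 2.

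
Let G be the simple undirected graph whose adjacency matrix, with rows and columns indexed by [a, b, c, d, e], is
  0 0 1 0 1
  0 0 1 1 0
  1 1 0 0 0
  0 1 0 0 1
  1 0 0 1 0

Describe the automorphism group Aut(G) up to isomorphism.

G is 2-regular and connected on 5 vertices, i.e. the cycle C_5. The automorphisms of the 5-cycle are exactly the symmetries of a regular 5-gon: the dihedral group D_5, |D_5| = 10.

the dihedral group of order 10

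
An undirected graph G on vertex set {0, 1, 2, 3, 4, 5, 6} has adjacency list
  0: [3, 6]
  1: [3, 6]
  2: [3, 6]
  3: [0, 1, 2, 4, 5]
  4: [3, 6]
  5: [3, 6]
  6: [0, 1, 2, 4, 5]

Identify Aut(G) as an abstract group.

The vertices split by degree into {3, 6} (degree 5) and {0, 1, 2, 4, 5} (degree 2); every edge runs between the two parts, so G is the complete bipartite graph K_{2,5}. Automorphisms preserve the bipartition setwise (since the parts differ in size) and act as S_5 × S_2 within it; |Aut| = 240.

S_5 × S_2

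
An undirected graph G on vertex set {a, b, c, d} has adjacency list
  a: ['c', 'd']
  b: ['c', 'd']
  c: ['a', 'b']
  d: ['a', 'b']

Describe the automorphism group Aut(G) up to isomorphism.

G is 2-regular and bipartite with parts {c, d} and {a, b} (each part is independent and every cross-pair is an edge), so G = K_{2,2}. Each part can be permuted independently (S_2 × S_2) and the two equal-size parts can also be swapped, giving (S_2 × S_2) ⋊ Z_2 of order 2·(2!)² = 8.

S_2 ≀ Z_2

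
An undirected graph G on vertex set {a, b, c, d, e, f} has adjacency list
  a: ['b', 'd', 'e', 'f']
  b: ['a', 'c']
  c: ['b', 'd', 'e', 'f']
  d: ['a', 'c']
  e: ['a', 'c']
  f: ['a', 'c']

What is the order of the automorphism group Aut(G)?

48

The vertices split by degree into {a, c} (degree 4) and {b, d, e, f} (degree 2); every edge runs between the two parts, so G is the complete bipartite graph K_{2,4}. Automorphisms preserve the bipartition setwise (since the parts differ in size) and act as S_2 × S_4 within it; |Aut| = 48.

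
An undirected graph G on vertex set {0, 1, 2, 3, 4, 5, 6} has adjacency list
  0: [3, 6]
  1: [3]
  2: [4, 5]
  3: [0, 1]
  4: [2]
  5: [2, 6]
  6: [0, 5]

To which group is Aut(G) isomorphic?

The degree sequence is [2, 1, 2, 2, 1, 2, 2]; the two degree-1 vertices 1 and 4 are the ends of a path, so G = P_7. A path has exactly one nontrivial symmetry — reversal — giving Aut(G) of order 2.

C_2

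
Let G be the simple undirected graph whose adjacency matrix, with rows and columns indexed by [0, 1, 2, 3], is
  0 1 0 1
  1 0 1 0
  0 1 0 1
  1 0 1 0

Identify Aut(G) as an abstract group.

the hyperoctahedral group B_2

G is 2-regular and bipartite on 2^2 = 4 vertices with girth 4; it is the hypercube graph Q_2. The symmetry group of the 2-cube is the hyperoctahedral group B_2 = Z_2 ≀ S_2, of order 2^2·2! = 8.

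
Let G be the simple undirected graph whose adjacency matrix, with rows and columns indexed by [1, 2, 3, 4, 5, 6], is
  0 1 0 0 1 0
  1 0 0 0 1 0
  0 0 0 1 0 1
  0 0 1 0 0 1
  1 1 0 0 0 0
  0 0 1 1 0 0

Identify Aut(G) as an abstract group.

(D_3 × D_3) ⋊ Z_2

G has two connected components, {1, 2, 5} and {3, 4, 6}; each is 2-regular, so G = C_3 ⊔ C_3. With two isomorphic components, Aut(G) = Aut(C_3) ≀ S_2 = (D_3 × D_3) ⋊ Z_2: permute each cycle by D_3, then optionally swap the two cycles. Order 2·(2·3)² = 72.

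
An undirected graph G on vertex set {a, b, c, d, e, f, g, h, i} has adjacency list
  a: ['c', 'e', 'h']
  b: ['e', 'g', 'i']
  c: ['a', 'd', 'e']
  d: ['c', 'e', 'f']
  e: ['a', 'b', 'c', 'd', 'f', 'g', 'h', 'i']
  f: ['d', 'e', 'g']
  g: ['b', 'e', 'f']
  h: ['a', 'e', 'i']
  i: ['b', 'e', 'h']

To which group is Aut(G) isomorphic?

D_8

Vertex e is the unique vertex of degree 8; the remaining 8 vertices each have degree 3 and induce a cycle, so G is the wheel on 9 vertices with hub e. With the hub fixed, the remaining symmetry is that of the rim cycle C_8, giving the dihedral group D_8.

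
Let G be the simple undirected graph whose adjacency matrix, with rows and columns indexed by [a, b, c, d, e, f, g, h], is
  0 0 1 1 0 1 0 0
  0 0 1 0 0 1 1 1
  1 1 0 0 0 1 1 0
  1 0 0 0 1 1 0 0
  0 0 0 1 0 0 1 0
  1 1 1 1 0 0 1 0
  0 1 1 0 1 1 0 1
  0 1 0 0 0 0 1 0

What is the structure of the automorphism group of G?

the trivial group

Degrees alone do not determine every vertex (e.g. a and d both have degree 3), but their neighbour-degree multisets differ: N(a) has degrees [3, 4, 5] while N(d) has degrees [2, 3, 5]. Repeating this refinement separates all vertices, so the only automorphism is the identity.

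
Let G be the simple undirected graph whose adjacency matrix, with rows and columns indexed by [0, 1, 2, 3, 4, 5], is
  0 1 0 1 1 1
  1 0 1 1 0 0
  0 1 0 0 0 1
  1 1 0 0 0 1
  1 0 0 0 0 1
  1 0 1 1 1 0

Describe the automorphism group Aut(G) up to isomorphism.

the trivial group

Degrees alone do not determine every vertex (e.g. 0 and 5 both have degree 4), but their neighbour-degree multisets differ: N(0) has degrees [2, 3, 3, 4] while N(5) has degrees [2, 2, 3, 4]. Repeating this refinement separates all vertices, so the only automorphism is the identity.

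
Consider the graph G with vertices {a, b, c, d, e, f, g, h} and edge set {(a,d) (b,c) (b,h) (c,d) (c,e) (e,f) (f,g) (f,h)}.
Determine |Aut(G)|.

1

The degree sequence is [1, 2, 3, 2, 2, 3, 1, 2]. Checking the degree-preserving permutations of the vertex set shows that none except the identity preserves every edge, so Aut(G) is trivial.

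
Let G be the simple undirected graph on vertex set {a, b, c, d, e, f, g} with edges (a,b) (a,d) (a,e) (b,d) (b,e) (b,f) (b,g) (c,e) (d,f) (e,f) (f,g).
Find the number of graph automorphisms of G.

1

The degree sequence is [3, 5, 1, 3, 4, 4, 2]. Checking the degree-preserving permutations of the vertex set shows that none except the identity preserves every edge, so Aut(G) is trivial.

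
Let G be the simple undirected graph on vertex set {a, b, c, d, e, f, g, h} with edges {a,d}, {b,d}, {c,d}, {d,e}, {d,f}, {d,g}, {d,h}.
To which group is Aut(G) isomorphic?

Vertex d has degree 7 and every other vertex has degree 1, so G is the star K_{1,7} with centre d. The 7 leaves are pairwise interchangeable while the centre is fixed, giving Aut(G) = S_7.

S_7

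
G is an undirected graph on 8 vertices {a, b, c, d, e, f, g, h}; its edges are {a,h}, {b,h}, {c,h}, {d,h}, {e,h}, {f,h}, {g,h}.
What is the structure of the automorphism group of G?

Vertex h has degree 7 and every other vertex has degree 1, so G is the star K_{1,7} with centre h. Any automorphism fixes the centre and permutes the 7 leaves freely, so Aut(G) ≅ S_7 of order 7! = 5040.

S_7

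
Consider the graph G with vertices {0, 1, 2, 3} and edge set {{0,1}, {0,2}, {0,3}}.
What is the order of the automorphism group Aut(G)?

Vertex 0 has degree 3 and every other vertex has degree 1, so G is the star K_{1,3} with centre 0. The 3 leaves are pairwise interchangeable while the centre is fixed, giving Aut(G) = S_3.

6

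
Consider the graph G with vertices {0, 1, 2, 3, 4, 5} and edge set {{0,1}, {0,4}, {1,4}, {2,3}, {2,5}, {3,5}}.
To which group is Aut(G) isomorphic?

D_3 ≀ Z_2

G has two connected components, {0, 1, 4} and {2, 3, 5}; each is 2-regular, so G = C_3 ⊔ C_3. Aut of a disjoint union of two copies of C_3 is the wreath product D_3 ≀ Z_2, of order 2·6² = 72.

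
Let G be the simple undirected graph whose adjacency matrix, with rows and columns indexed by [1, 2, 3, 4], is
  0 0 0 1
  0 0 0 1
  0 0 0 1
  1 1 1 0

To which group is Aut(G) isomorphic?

Vertex 4 has degree 3 and every other vertex has degree 1, so G is the star K_{1,3} with centre 4. The 3 leaves are pairwise interchangeable while the centre is fixed, giving Aut(G) = S_3.

the symmetric group on 3 letters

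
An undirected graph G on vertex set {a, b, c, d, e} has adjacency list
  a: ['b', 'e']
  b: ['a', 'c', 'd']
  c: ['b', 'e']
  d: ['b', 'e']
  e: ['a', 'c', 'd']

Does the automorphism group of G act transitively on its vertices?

Automorphisms preserve degree, but G has vertices of degree 2 and vertices of degree 3; no automorphism maps one to the other, so G is not vertex-transitive.

No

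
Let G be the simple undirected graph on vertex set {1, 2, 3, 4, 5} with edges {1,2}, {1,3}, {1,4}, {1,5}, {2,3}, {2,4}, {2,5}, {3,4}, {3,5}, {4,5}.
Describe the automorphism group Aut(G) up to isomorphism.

Every vertex has degree 4, so G is the complete graph K_5. Any permutation of the 5 vertices preserves K_5, so Aut(K_5) = S_5 of order 5! = 120.

S_5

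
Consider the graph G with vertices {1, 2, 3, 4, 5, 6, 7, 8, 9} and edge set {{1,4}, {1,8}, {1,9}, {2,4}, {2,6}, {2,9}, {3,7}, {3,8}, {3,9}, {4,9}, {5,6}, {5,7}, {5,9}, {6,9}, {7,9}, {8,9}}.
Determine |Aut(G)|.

16

Vertex 9 is the unique vertex of degree 8; the remaining 8 vertices each have degree 3 and induce a cycle, so G is the wheel on 9 vertices with hub 9. With the hub fixed, the remaining symmetry is that of the rim cycle C_8, giving the dihedral group D_8.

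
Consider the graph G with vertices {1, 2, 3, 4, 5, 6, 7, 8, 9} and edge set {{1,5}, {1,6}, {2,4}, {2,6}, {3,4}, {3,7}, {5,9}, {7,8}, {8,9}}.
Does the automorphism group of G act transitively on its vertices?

Yes

Every vertex has degree 2 and the graph is connected, so G is the 9-cycle C_9. The automorphisms of the 9-cycle are exactly the symmetries of a regular 9-gon: the dihedral group D_9, |D_9| = 18. Under this action every vertex can be carried to every other, so G is vertex-transitive.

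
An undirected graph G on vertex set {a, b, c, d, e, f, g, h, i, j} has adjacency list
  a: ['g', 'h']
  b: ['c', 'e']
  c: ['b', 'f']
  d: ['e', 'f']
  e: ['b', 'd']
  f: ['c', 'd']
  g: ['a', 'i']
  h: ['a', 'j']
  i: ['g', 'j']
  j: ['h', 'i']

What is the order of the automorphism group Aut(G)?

G has two connected components, {b, c, d, e, f} and {a, g, h, i, j}; each is 2-regular, so G = C_5 ⊔ C_5. With two isomorphic components, Aut(G) = Aut(C_5) ≀ S_2 = (D_5 × D_5) ⋊ Z_2: permute each cycle by D_5, then optionally swap the two cycles. Order 2·(2·5)² = 200.

200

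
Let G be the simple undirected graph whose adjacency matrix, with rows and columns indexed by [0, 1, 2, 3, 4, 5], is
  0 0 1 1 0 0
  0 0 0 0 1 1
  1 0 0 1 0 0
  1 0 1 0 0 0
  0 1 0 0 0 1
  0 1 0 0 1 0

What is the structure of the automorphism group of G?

(D_3 × D_3) ⋊ Z_2

G has two connected components, {0, 2, 3} and {1, 4, 5}; each is 2-regular, so G = C_3 ⊔ C_3. With two isomorphic components, Aut(G) = Aut(C_3) ≀ S_2 = (D_3 × D_3) ⋊ Z_2: permute each cycle by D_3, then optionally swap the two cycles. Order 2·(2·3)² = 72.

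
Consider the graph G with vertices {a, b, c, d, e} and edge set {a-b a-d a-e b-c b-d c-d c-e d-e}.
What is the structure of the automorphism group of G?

D_4

Vertex d is the unique vertex of degree 4; the remaining 4 vertices each have degree 3 and induce a cycle, so G is the wheel on 5 vertices with hub d. With the hub fixed, the remaining symmetry is that of the rim cycle C_4, giving the dihedral group D_4.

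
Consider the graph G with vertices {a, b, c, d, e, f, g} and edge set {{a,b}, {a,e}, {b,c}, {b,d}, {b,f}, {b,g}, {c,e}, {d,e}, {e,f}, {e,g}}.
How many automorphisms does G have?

The vertices split by degree into {b, e} (degree 5) and {a, c, d, f, g} (degree 2); every edge runs between the two parts, so G is the complete bipartite graph K_{2,5}. Automorphisms preserve the bipartition setwise (since the parts differ in size) and act as S_5 × S_2 within it; |Aut| = 240.

240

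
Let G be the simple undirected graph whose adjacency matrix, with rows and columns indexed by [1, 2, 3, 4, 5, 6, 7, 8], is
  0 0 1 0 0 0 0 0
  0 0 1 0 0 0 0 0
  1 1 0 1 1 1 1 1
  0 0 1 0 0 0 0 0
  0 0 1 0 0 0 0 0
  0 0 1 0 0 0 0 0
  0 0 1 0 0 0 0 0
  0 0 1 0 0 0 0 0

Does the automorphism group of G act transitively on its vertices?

Vertex 3 is the only vertex of degree 7, so every automorphism fixes it; G is not vertex-transitive.

No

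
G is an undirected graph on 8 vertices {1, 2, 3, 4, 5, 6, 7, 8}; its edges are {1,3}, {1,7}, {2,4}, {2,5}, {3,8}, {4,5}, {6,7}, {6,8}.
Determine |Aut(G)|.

60

G has two connected components, {1, 3, 6, 7, 8} and {2, 4, 5}; each is 2-regular, so G = C_5 ⊔ C_3. No automorphism exchanges components of different sizes, hence Aut(G) is the direct product D_3 × D_5, order 60.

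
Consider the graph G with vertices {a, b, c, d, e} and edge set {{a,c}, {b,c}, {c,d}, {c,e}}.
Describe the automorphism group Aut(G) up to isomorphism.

the symmetric group on 4 letters

Vertex c has degree 4 and every other vertex has degree 1, so G is the star K_{1,4} with centre c. The 4 leaves are pairwise interchangeable while the centre is fixed, giving Aut(G) = S_4.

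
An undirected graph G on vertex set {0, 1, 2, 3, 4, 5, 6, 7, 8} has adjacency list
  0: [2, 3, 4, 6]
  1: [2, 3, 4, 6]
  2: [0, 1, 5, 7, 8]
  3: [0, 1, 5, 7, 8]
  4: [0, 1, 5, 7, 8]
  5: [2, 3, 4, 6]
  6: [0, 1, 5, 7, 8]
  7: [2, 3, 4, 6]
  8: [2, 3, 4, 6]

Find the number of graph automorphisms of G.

The vertices split by degree into {2, 3, 4, 6} (degree 5) and {0, 1, 5, 7, 8} (degree 4); every edge runs between the two parts, so G is the complete bipartite graph K_{4,5}. The parts have unequal sizes, so no automorphism swaps them; each part is permuted independently, giving S_5 × S_4 of order 5!·4! = 2880.

2880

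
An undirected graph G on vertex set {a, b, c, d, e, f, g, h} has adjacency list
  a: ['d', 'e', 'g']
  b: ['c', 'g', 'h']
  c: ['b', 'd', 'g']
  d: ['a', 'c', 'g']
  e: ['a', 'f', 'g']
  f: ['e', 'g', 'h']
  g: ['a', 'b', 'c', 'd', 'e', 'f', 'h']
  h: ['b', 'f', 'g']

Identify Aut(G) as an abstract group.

Vertex g is the unique vertex of degree 7; the remaining 7 vertices each have degree 3 and induce a cycle, so G is the wheel on 8 vertices with hub g. Every automorphism fixes the hub and acts on the rim 7-cycle, so Aut(G) ≅ Aut(C_7) = D_7 of order 14.

the dihedral group of order 14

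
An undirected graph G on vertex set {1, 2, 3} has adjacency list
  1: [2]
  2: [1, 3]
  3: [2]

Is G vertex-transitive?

Vertex 2 is the only vertex of degree 2, so every automorphism fixes it; G is not vertex-transitive.

No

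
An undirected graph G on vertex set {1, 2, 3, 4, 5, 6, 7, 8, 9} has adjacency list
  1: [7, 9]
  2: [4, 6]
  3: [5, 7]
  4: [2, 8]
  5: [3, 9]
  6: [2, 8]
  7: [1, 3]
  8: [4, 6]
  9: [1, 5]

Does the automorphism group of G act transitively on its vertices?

No

G has two connected components, {1, 3, 5, 7, 9} and {2, 4, 6, 8}; each is 2-regular, so G = C_5 ⊔ C_4. The orbit of 1 under Aut(G) is {1, 3, 5, 7, 9}, which does not contain 2, so G is not vertex-transitive.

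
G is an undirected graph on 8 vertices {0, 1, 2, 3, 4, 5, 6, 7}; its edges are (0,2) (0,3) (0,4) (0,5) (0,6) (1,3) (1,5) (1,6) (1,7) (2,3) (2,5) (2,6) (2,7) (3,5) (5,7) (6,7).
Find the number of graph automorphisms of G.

1

The degree sequence is [5, 4, 5, 4, 1, 5, 4, 4]. Checking the degree-preserving permutations of the vertex set shows that none except the identity preserves every edge, so Aut(G) is trivial.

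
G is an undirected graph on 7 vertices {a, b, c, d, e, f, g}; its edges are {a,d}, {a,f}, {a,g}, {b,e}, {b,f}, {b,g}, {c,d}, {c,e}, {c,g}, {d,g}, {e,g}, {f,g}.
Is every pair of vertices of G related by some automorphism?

Vertex g is the only vertex of degree 6, so every automorphism fixes it; G is not vertex-transitive.

No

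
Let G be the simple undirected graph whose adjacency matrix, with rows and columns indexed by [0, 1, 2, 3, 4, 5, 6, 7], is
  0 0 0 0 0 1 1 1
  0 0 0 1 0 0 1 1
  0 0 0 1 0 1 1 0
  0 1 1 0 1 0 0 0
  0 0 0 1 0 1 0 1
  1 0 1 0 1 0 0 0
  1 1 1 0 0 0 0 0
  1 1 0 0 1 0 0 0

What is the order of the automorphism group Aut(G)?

G is 3-regular and bipartite on 2^3 = 8 vertices with girth 4; it is the hypercube graph Q_3. The symmetry group of the 3-cube is the hyperoctahedral group B_3 = Z_2 ≀ S_3, of order 2^3·3! = 48.

48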